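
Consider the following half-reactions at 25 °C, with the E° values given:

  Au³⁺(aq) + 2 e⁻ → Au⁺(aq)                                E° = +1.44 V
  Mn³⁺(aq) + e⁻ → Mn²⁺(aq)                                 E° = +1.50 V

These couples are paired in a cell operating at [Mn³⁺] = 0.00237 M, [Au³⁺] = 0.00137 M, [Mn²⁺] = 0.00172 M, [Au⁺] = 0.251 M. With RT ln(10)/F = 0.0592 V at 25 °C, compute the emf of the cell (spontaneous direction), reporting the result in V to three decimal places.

Mn³⁺/Mn²⁺ is the cathode (higher E°), Au³⁺/Au⁺ the anode: E°cell = +1.50 − (+1.44) = +0.06 V, n = 2.
Overall: 2 Mn³⁺(aq) + Au⁺(aq) → 2 Mn²⁺(aq) + Au³⁺(aq)
Q = [Mn²⁺]^2·[Au³⁺] / ([Mn³⁺]^2·[Au⁺]); log Q = -2.541.
E = E° − (0.0592/n) log Q = +0.06 − (0.0592/2)(-2.541) = +0.135 V.

+0.135 V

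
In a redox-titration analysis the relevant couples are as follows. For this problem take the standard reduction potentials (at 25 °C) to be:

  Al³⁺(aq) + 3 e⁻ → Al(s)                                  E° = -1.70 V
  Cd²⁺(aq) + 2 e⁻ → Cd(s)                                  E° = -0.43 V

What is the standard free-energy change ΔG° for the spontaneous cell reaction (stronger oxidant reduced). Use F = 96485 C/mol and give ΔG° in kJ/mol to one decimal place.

-735.2 kJ/mol

Cd²⁺/Cd (E° = -0.43 V) is the cathode; Al³⁺/Al (E° = -1.70 V) is the anode, so E°cell = +1.27 V.
Balancing electrons gives n = 6 (lcm of 2 and 3).
ΔG° = −nFE° = −(6)(96485)(+1.27) = -735,216 J = -735.2 kJ/mol.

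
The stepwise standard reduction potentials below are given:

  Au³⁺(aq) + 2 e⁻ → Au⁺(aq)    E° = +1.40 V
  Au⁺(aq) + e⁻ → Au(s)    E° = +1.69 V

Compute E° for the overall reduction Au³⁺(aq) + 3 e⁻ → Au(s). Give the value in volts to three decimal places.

+1.497 V

Standard free energies of sequential steps add: ΔG°₃ = ΔG°₁ + ΔG°₂, so n₃E°₃ = n₁E°₁ + n₂E°₂.
E°₃ = (2×+1.40 + 1×+1.69) / 3 = (+4.490) / 3 = +1.497 V.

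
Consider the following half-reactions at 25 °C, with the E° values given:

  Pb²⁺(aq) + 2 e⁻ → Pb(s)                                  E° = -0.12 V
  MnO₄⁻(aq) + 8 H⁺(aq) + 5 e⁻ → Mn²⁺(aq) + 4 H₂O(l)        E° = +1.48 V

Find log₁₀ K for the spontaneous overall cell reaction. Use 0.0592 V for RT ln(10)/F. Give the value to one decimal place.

Cathode: MnO₄⁻/Mn²⁺; anode: Pb²⁺/Pb. E°cell = +1.60 V, n = 10.
log K = nE°cell / 0.0592 = (10)(+1.60) / 0.0592 = 270.3.

270.3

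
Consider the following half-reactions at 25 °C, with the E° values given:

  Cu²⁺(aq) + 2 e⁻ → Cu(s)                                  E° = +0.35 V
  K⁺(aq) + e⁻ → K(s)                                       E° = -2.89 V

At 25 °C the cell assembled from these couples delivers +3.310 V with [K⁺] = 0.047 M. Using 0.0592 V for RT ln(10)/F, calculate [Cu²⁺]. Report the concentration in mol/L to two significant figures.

Cu²⁺/Cu is the cathode, K⁺/K the anode: E°cell = +3.24 V, n = 2.
Overall reaction: Cu²⁺(aq) + 2 K(s) → Cu(s) + 2 K⁺(aq); Q = [K⁺]^2/[Cu²⁺]^1.
From E = E° − (0.0592/n) log Q: log Q = (E° − E)·n/0.0592 = (+3.24 − (+3.310))·2/0.0592 = -2.3649.
So 1·log[Cu²⁺] = 2·log(0.047) − log Q = -2.6558 − (-2.3649) = -0.2909; [Cu²⁺] = 10^(-0.2909) ≈ 0.51 M.

0.51 M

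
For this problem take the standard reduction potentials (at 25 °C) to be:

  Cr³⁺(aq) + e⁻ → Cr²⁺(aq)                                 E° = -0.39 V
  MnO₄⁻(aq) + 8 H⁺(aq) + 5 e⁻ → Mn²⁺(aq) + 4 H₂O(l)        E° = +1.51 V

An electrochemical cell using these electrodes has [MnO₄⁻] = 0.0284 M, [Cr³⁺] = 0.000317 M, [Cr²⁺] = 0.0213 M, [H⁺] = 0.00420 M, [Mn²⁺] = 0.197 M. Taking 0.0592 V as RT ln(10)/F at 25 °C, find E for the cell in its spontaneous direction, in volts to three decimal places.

+1.773 V

MnO₄⁻/Mn²⁺ is the cathode (higher E°), Cr³⁺/Cr²⁺ the anode: E°cell = +1.51 − (-0.39) = +1.90 V, n = 5.
Overall: MnO₄⁻(aq) + 8 H⁺(aq) + 5 Cr²⁺(aq) → Mn²⁺(aq) + 4 H₂O(l) + 5 Cr³⁺(aq)
Q = [Mn²⁺]·[Cr³⁺]^5 / ([MnO₄⁻]·[H⁺]^8·[Cr²⁺]^5); log Q = 10.719.
E = E° − (0.0592/n) log Q = +1.90 − (0.0592/5)(10.719) = +1.773 V.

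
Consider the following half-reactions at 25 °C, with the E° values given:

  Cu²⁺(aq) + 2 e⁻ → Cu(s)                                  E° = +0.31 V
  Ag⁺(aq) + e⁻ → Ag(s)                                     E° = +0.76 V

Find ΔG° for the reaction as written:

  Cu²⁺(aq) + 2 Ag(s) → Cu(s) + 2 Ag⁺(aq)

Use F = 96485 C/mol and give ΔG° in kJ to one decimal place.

As written, Cu²⁺/Cu is reduced (cathode) and Ag⁺/Ag is oxidised (anode), so E°cell = (+0.31) − (+0.76) = -0.45 V.
Balancing electrons gives n = 2.
ΔG° = −nFE° = −(2)(96485)(-0.45) = 86,836 J = +86.8 kJ.

+86.8 kJ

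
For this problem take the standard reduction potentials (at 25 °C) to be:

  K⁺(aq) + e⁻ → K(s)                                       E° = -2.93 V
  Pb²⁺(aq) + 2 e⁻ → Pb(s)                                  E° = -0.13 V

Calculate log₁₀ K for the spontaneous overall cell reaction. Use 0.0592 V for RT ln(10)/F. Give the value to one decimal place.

Cathode: Pb²⁺/Pb; anode: K⁺/K. E°cell = +2.80 V, n = 2.
log K = nE°cell / 0.0592 = (2)(+2.80) / 0.0592 = 94.6.

94.6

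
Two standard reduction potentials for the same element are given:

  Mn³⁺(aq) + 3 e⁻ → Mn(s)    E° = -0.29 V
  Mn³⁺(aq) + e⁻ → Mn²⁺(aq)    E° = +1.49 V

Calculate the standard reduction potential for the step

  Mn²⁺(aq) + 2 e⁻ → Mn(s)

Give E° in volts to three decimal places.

-1.180 V

Sequential free energies add, so n₃E°₃ = n₁E°₁ + n₂E°₂.
With n₃ = 3, and the known step contributing 1×(+1.49) V, the unknown satisfies 2·E° = 3×(-0.29) − 1×(+1.49) = -2.360.
E° = -2.360 / 2 = -1.180 V.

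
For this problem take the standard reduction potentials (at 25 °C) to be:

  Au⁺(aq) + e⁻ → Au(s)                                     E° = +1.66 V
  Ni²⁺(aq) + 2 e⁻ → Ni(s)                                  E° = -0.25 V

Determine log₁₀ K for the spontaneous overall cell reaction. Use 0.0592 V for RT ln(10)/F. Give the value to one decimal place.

Cathode: Au⁺/Au; anode: Ni²⁺/Ni. E°cell = +1.91 V, n = 2.
log K = nE°cell / 0.0592 = (2)(+1.91) / 0.0592 = 64.5.

64.5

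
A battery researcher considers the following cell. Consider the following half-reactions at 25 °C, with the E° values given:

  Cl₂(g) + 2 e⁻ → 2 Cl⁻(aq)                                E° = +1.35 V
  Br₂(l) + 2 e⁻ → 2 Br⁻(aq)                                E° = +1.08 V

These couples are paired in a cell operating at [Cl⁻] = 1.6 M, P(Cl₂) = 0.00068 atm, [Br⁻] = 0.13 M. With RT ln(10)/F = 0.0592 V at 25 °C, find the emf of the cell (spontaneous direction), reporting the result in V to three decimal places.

+0.112 V

Cl₂/Cl⁻ is the cathode (higher E°), Br₂/Br⁻ the anode: E°cell = +1.35 − (+1.08) = +0.27 V, n = 2.
Overall: Cl₂(g) + 2 Br⁻(aq) → 2 Cl⁻(aq) + Br₂(l)
Q = [Cl⁻]^2 / (P(Cl₂)·[Br⁻]^2); log Q = 5.348.
E = E° − (0.0592/n) log Q = +0.27 − (0.0592/2)(5.348) = +0.112 V.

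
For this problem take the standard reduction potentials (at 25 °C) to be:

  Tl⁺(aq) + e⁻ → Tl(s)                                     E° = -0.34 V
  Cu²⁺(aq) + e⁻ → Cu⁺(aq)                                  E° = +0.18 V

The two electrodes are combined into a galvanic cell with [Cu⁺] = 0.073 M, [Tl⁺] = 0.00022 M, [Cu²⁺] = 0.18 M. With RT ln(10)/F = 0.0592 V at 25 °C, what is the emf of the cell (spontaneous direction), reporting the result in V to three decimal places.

+0.760 V

Cu²⁺/Cu⁺ is the cathode (higher E°), Tl⁺/Tl the anode: E°cell = +0.18 − (-0.34) = +0.52 V, n = 1.
Overall: Cu²⁺(aq) + Tl(s) → Cu⁺(aq) + Tl⁺(aq)
Q = [Cu⁺]·[Tl⁺] / ([Cu²⁺]); log Q = -4.050.
E = E° − (0.0592/n) log Q = +0.52 − (0.0592/1)(-4.050) = +0.760 V.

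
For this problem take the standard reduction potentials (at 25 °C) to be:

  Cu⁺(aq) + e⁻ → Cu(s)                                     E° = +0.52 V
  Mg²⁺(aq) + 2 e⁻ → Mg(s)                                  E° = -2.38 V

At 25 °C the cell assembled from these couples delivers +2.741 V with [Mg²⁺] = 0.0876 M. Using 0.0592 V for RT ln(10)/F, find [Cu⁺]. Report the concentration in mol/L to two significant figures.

0.00061 M

Cu⁺/Cu is the cathode, Mg²⁺/Mg the anode: E°cell = +2.90 V, n = 2.
Overall reaction: 2 Cu⁺(aq) + Mg(s) → 2 Cu(s) + Mg²⁺(aq); Q = [Mg²⁺]^1/[Cu⁺]^2.
From E = E° − (0.0592/n) log Q: log Q = (E° − E)·n/0.0592 = (+2.90 − (+2.741))·2/0.0592 = 5.3716.
So 2·log[Cu⁺] = 1·log(0.0876) − log Q = -1.0575 − (5.3716) = -6.4291; log[Cu⁺] = -6.4291 / 2 = -3.2146; [Cu⁺] = 10^(-3.2146) ≈ 0.00061 M.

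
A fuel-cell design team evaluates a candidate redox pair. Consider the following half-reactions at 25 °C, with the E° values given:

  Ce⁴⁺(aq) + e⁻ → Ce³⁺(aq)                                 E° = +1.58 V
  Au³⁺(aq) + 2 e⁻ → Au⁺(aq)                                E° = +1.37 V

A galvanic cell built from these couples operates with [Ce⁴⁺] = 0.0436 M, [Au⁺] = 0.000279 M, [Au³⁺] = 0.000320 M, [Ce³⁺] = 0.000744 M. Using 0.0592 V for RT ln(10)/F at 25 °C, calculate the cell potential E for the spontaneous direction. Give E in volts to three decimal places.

Ce⁴⁺/Ce³⁺ is the cathode (higher E°), Au³⁺/Au⁺ the anode: E°cell = +1.58 − (+1.37) = +0.21 V, n = 2.
Overall: 2 Ce⁴⁺(aq) + Au⁺(aq) → 2 Ce³⁺(aq) + Au³⁺(aq)
Q = [Ce³⁺]^2·[Au³⁺] / ([Ce⁴⁺]^2·[Au⁺]); log Q = -3.476.
E = E° − (0.0592/n) log Q = +0.21 − (0.0592/2)(-3.476) = +0.313 V.

+0.313 V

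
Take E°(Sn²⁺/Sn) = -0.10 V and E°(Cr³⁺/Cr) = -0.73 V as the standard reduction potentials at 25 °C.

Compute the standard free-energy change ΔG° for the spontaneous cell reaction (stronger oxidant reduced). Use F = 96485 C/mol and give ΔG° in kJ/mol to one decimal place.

-364.7 kJ/mol

Sn²⁺/Sn (E° = -0.10 V) is the cathode; Cr³⁺/Cr (E° = -0.73 V) is the anode, so E°cell = +0.63 V.
Balancing electrons gives n = 6 (lcm of 2 and 3).
ΔG° = −nFE° = −(6)(96485)(+0.63) = -364,713 J = -364.7 kJ/mol.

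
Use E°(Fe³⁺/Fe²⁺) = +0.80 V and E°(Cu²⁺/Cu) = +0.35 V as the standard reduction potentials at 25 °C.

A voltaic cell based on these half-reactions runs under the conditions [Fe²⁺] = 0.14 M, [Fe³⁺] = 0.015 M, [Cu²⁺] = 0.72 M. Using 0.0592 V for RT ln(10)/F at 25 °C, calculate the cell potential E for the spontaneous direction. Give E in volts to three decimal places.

Fe³⁺/Fe²⁺ is the cathode (higher E°), Cu²⁺/Cu the anode: E°cell = +0.80 − (+0.35) = +0.45 V, n = 2.
Overall: 2 Fe³⁺(aq) + Cu(s) → 2 Fe²⁺(aq) + Cu²⁺(aq)
Q = [Fe²⁺]^2·[Cu²⁺] / ([Fe³⁺]^2); log Q = 1.797.
E = E° − (0.0592/n) log Q = +0.45 − (0.0592/2)(1.797) = +0.397 V.

+0.397 V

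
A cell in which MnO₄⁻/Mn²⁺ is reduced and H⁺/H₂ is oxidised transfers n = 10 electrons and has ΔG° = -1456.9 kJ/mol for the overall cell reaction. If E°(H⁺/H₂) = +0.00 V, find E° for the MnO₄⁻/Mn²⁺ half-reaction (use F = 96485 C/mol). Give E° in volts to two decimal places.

+1.51 V

E°cell = −ΔG°/(nF) = −(-1456.9×10³)/((10)(96485)) = +1.510 V.
Since MnO₄⁻/Mn²⁺ is the cathode and H⁺/H₂ the anode, E°cell = E°(MnO₄⁻/Mn²⁺) − E°(H⁺/H₂).
So E°(MnO₄⁻/Mn²⁺) = E°cell + E°(H⁺/H₂) = +1.510 + (+0.00) = +1.51 V.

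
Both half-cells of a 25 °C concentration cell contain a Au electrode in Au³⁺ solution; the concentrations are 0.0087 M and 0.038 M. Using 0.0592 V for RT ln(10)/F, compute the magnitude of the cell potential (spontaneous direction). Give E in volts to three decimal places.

+0.013 V

For a concentration cell E°cell = 0. The 0.038 M side is the cathode (reduction is favoured where [Au³⁺] is higher).
With n = 3, E = −(0.0592/3) log([Au³⁺]ₐₙ/[Au³⁺]꜀ₐₜ) = −(0.0592/3) log(0.0087/0.038) = −(0.0592/3)(-0.640) = +0.013 V.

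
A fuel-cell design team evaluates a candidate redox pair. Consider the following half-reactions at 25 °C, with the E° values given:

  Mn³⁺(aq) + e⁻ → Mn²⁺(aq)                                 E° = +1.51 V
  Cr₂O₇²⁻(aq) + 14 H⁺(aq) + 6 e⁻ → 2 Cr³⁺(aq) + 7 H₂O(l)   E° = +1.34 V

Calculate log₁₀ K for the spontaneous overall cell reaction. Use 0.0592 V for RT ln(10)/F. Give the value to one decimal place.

Cathode: Mn³⁺/Mn²⁺; anode: Cr₂O₇²⁻/Cr³⁺. E°cell = +0.17 V, n = 6.
log K = nE°cell / 0.0592 = (6)(+0.17) / 0.0592 = 17.2.

17.2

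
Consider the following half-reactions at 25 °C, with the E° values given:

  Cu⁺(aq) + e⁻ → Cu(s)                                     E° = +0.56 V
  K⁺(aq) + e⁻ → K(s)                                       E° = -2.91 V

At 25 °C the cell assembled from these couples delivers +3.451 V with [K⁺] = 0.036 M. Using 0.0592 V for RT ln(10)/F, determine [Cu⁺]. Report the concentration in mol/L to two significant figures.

0.017 M

Cu⁺/Cu is the cathode, K⁺/K the anode: E°cell = +3.47 V, n = 1.
Overall reaction: Cu⁺(aq) + K(s) → Cu(s) + K⁺(aq); Q = [K⁺]^1/[Cu⁺]^1.
From E = E° − (0.0592/n) log Q: log Q = (E° − E)·n/0.0592 = (+3.47 − (+3.451))·1/0.0592 = 0.3209.
So 1·log[Cu⁺] = 1·log(0.036) − log Q = -1.4437 − (0.3209) = -1.7646; [Cu⁺] = 10^(-1.7646) ≈ 0.017 M.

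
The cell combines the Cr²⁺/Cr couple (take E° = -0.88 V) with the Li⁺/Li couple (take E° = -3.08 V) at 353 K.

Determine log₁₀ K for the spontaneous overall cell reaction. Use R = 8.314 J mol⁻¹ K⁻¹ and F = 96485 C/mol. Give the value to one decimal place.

Cathode: Cr²⁺/Cr; anode: Li⁺/Li. E°cell = (-0.88) − (-3.08) = +2.20 V, with n = 2.
ΔG° = −nFE° = −RT ln K, so ln K = nFE°/(RT) = (2)(96485)(+2.20) / ((8.314)(353)) = 144.653.
log₁₀ K = 144.653 / ln 10 = 62.8.

62.8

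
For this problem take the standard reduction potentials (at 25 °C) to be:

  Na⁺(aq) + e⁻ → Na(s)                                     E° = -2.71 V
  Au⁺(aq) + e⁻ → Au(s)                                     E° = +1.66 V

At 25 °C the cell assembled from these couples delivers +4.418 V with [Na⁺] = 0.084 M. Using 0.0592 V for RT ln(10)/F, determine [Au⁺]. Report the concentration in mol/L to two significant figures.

Au⁺/Au is the cathode, Na⁺/Na the anode: E°cell = +4.37 V, n = 1.
Overall reaction: Au⁺(aq) + Na(s) → Au(s) + Na⁺(aq); Q = [Na⁺]^1/[Au⁺]^1.
From E = E° − (0.0592/n) log Q: log Q = (E° − E)·n/0.0592 = (+4.37 − (+4.418))·1/0.0592 = -0.8108.
So 1·log[Au⁺] = 1·log(0.084) − log Q = -1.0757 − (-0.8108) = -0.2649; [Au⁺] = 10^(-0.2649) ≈ 0.54 M.

0.54 M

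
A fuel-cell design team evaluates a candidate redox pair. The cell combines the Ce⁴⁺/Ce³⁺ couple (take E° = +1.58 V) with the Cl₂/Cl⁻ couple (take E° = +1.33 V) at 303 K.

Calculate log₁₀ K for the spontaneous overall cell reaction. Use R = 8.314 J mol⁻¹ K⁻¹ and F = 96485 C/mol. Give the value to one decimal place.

8.3

Cathode: Ce⁴⁺/Ce³⁺; anode: Cl₂/Cl⁻. E°cell = (+1.58) − (+1.33) = +0.25 V, with n = 2.
ΔG° = −nFE° = −RT ln K, so ln K = nFE°/(RT) = (2)(96485)(+0.25) / ((8.314)(303)) = 19.150.
log₁₀ K = 19.150 / ln 10 = 8.3.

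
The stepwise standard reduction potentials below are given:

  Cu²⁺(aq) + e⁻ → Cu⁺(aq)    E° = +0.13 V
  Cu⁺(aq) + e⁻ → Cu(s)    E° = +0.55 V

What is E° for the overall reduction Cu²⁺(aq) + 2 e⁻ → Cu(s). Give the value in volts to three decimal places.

Standard free energies of sequential steps add: ΔG°₃ = ΔG°₁ + ΔG°₂, so n₃E°₃ = n₁E°₁ + n₂E°₂.
E°₃ = (1×+0.13 + 1×+0.55) / 2 = (+0.680) / 2 = +0.340 V.

+0.340 V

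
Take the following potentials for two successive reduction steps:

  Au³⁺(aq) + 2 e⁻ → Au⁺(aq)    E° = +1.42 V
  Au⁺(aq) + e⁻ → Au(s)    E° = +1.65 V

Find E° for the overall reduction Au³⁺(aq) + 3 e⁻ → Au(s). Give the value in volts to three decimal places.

+1.497 V

Since ΔG° = −nFE° is additive over sequential reductions, n₃E°₃ = n₁E°₁ + n₂E°₂.
E°₃ = (2×+1.42 + 1×+1.65) / 3 = (+4.490) / 3 = +1.497 V.
Simply averaging or adding the two E° values would be wrong; the electron-weighted sum is required.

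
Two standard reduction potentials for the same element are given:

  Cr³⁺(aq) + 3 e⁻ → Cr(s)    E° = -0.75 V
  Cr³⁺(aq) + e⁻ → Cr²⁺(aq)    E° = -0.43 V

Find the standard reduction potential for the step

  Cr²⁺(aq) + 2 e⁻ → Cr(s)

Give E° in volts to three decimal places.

Sequential free energies add, so n₃E°₃ = n₁E°₁ + n₂E°₂.
With n₃ = 3, and the known step contributing 1×(-0.43) V, the unknown satisfies 2·E° = 3×(-0.75) − 1×(-0.43) = -1.820.
E° = -1.820 / 2 = -0.910 V.

-0.910 V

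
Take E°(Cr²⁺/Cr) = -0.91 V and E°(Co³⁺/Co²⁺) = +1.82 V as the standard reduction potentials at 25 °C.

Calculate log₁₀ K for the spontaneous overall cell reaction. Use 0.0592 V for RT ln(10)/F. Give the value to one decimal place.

Cathode: Co³⁺/Co²⁺; anode: Cr²⁺/Cr. E°cell = +2.73 V, n = 2.
log K = nE°cell / 0.0592 = (2)(+2.73) / 0.0592 = 92.2.

92.2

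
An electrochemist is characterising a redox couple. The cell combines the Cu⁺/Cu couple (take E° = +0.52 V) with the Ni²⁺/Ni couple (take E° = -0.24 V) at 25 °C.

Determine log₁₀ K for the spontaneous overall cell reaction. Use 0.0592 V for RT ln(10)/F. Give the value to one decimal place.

Cathode: Cu⁺/Cu; anode: Ni²⁺/Ni. E°cell = +0.76 V, n = 2.
log K = nE°cell / 0.0592 = (2)(+0.76) / 0.0592 = 25.7.

25.7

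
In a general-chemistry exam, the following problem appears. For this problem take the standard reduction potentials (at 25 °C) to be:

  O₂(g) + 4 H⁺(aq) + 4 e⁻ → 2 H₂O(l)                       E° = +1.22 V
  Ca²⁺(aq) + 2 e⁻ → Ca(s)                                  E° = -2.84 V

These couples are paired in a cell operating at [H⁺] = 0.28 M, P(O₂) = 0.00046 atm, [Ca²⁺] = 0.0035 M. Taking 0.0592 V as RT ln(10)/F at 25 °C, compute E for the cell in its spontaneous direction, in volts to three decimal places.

+4.051 V

O₂/H₂O is the cathode (higher E°), Ca²⁺/Ca the anode: E°cell = +1.22 − (-2.84) = +4.06 V, n = 4.
Overall: O₂(g) + 4 H⁺(aq) + 2 Ca(s) → 2 H₂O(l) + 2 Ca²⁺(aq)
Q = [Ca²⁺]^2 / (P(O₂)·[H⁺]^4); log Q = 0.637.
E = E° − (0.0592/n) log Q = +4.06 − (0.0592/4)(0.637) = +4.051 V.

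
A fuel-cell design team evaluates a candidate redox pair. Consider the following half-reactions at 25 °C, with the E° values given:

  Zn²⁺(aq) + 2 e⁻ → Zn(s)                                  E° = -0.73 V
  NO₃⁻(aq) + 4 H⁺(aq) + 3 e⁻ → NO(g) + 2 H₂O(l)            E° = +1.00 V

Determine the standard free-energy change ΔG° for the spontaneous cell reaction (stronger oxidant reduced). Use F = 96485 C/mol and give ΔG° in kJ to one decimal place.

-1001.5 kJ

NO₃⁻/NO (E° = +1.00 V) is the cathode; Zn²⁺/Zn (E° = -0.73 V) is the anode, so E°cell = +1.73 V.
Balancing electrons gives n = 6 (lcm of 3 and 2).
ΔG° = −nFE° = −(6)(96485)(+1.73) = -1,001,514 J = -1001.5 kJ.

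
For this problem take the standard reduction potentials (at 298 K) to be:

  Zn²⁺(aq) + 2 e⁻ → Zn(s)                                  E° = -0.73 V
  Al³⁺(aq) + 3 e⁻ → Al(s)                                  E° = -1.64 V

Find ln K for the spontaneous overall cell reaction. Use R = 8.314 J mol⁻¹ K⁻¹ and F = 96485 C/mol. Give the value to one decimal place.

Cathode: Zn²⁺/Zn; anode: Al³⁺/Al. E°cell = (-0.73) − (-1.64) = +0.91 V, with n = 6.
ΔG° = −nFE° = −RT ln K, so ln K = nFE°/(RT) = (6)(96485)(+0.91) / ((8.314)(298)) = 212.631.

212.6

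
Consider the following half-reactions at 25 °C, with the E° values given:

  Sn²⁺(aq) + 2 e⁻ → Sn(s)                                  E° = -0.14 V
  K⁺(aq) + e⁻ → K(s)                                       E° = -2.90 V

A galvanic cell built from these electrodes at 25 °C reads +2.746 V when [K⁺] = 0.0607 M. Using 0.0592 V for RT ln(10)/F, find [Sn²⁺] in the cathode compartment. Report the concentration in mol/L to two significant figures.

Sn²⁺/Sn is the cathode, K⁺/K the anode: E°cell = +2.76 V, n = 2.
Overall reaction: Sn²⁺(aq) + 2 K(s) → Sn(s) + 2 K⁺(aq); Q = [K⁺]^2/[Sn²⁺]^1.
From E = E° − (0.0592/n) log Q: log Q = (E° − E)·n/0.0592 = (+2.76 − (+2.746))·2/0.0592 = 0.4730.
So 1·log[Sn²⁺] = 2·log(0.0607) − log Q = -2.4336 − (0.4730) = -2.9066; [Sn²⁺] = 10^(-2.9066) ≈ 0.0012 M.

0.0012 M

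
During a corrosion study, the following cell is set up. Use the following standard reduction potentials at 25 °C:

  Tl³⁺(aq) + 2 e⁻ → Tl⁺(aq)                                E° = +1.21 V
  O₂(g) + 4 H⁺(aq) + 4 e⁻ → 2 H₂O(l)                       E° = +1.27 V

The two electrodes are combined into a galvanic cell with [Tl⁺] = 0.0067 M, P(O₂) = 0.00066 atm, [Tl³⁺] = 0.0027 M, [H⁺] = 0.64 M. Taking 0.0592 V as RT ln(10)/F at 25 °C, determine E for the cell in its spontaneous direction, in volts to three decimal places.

O₂/H₂O is the cathode (higher E°), Tl³⁺/Tl⁺ the anode: E°cell = +1.27 − (+1.21) = +0.06 V, n = 4.
Overall: O₂(g) + 4 H⁺(aq) + 2 Tl⁺(aq) → 2 H₂O(l) + 2 Tl³⁺(aq)
Q = [Tl³⁺]^2 / (P(O₂)·[H⁺]^4·[Tl⁺]^2); log Q = 3.166.
E = E° − (0.0592/n) log Q = +0.06 − (0.0592/4)(3.166) = +0.013 V.

+0.013 V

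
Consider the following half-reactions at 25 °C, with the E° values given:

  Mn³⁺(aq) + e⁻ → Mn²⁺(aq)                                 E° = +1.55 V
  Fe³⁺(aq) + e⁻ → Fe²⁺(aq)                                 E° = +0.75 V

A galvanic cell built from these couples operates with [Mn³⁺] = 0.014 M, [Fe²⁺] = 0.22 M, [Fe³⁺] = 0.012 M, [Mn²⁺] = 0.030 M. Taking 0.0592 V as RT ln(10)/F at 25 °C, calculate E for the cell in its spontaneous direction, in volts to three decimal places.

Mn³⁺/Mn²⁺ is the cathode (higher E°), Fe³⁺/Fe²⁺ the anode: E°cell = +1.55 − (+0.75) = +0.80 V, n = 1.
Overall: Mn³⁺(aq) + Fe²⁺(aq) → Mn²⁺(aq) + Fe³⁺(aq)
Q = [Mn²⁺]·[Fe³⁺] / ([Mn³⁺]·[Fe²⁺]); log Q = -0.932.
E = E° − (0.0592/n) log Q = +0.80 − (0.0592/1)(-0.932) = +0.855 V.

+0.855 V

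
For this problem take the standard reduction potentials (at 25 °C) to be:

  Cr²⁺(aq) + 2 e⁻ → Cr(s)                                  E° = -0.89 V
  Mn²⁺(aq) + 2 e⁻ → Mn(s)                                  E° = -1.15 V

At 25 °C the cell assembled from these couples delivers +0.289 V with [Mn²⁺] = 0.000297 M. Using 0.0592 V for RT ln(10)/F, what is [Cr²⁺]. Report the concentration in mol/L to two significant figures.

Cr²⁺/Cr is the cathode, Mn²⁺/Mn the anode: E°cell = +0.26 V, n = 2.
Overall reaction: Cr²⁺(aq) + Mn(s) → Cr(s) + Mn²⁺(aq); Q = [Mn²⁺]^1/[Cr²⁺]^1.
From E = E° − (0.0592/n) log Q: log Q = (E° − E)·n/0.0592 = (+0.26 − (+0.289))·2/0.0592 = -0.9797.
So 1·log[Cr²⁺] = 1·log(0.000297) − log Q = -3.5272 − (-0.9797) = -2.5475; [Cr²⁺] = 10^(-2.5475) ≈ 0.0028 M.

0.0028 M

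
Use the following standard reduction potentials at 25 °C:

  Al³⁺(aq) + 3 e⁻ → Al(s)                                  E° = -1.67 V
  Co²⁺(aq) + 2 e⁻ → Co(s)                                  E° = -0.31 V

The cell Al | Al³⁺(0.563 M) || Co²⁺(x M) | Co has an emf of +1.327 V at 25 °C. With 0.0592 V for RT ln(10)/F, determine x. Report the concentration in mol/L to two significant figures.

Co²⁺/Co is the cathode, Al³⁺/Al the anode: E°cell = +1.36 V, n = 6.
Overall reaction: 3 Co²⁺(aq) + 2 Al(s) → 3 Co(s) + 2 Al³⁺(aq); Q = [Al³⁺]^2/[Co²⁺]^3.
From E = E° − (0.0592/n) log Q: log Q = (E° − E)·n/0.0592 = (+1.36 − (+1.327))·6/0.0592 = 3.3446.
So 3·log[Co²⁺] = 2·log(0.563) − log Q = -0.4990 − (3.3446) = -3.8436; log[Co²⁺] = -3.8436 / 3 = -1.2812; [Co²⁺] = 10^(-1.2812) ≈ 0.052 M.

0.052 M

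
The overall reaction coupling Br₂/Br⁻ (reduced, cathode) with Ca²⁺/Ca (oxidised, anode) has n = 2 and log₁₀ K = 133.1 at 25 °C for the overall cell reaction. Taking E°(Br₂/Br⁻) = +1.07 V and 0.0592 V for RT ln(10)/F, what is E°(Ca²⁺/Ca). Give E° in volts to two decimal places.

-2.87 V

E°cell = (0.0592/n)·log K = (0.0592/2)(133.1) = +3.940 V.
Since Br₂/Br⁻ is the cathode and Ca²⁺/Ca the anode, E°cell = E°(Br₂/Br⁻) − E°(Ca²⁺/Ca).
So E°(Ca²⁺/Ca) = E°(Br₂/Br⁻) − E°cell = (+1.07) − (+3.940) = -2.87 V.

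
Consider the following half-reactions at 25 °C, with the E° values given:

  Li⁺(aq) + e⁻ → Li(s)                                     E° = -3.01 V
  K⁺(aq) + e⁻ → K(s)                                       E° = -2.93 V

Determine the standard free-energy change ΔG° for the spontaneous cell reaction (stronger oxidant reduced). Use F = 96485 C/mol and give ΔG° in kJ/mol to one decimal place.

-7.7 kJ/mol

K⁺/K (E° = -2.93 V) is the cathode; Li⁺/Li (E° = -3.01 V) is the anode, so E°cell = +0.08 V.
Balancing electrons gives n = 1 (lcm of 1 and 1).
ΔG° = −nFE° = −(1)(96485)(+0.08) = -7,719 J = -7.7 kJ/mol.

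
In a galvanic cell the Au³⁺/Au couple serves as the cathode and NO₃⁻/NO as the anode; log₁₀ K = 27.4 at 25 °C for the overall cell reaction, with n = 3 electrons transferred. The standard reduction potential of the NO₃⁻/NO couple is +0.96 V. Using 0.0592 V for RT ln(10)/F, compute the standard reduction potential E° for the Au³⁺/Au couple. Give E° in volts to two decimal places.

+1.50 V

E°cell = (0.0592/n)·log K = (0.0592/3)(27.4) = +0.541 V.
Since Au³⁺/Au is the cathode and NO₃⁻/NO the anode, E°cell = E°(Au³⁺/Au) − E°(NO₃⁻/NO).
So E°(Au³⁺/Au) = E°cell + E°(NO₃⁻/NO) = +0.541 + (+0.96) = +1.50 V.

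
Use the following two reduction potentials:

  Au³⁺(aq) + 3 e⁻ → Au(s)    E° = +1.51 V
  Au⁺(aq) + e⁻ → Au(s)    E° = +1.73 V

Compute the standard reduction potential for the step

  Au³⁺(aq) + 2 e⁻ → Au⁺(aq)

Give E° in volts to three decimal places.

+1.400 V

Sequential free energies add, so n₃E°₃ = n₁E°₁ + n₂E°₂.
With n₃ = 3, and the known step contributing 1×(+1.73) V, the unknown satisfies 2·E° = 3×(+1.51) − 1×(+1.73) = +2.800.
E° = +2.800 / 2 = +1.400 V.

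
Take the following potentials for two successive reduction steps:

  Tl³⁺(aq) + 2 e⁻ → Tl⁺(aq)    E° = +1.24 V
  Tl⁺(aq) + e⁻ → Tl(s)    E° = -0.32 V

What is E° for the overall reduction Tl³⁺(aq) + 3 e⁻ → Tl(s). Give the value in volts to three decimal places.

Adding the free-energy changes (−nFE°) of the two steps gives −n₃FE°₃ = −n₁FE°₁ − n₂FE°₂.
E°₃ = (2×+1.24 + 1×-0.32) / 3 = (+2.160) / 3 = +0.720 V.

+0.720 V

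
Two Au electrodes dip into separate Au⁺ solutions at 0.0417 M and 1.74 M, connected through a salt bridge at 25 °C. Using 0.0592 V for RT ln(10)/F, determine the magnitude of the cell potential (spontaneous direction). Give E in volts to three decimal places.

+0.096 V

For a concentration cell E°cell = 0. The 1.74 M side is the cathode (reduction is favoured where [Au⁺] is higher).
With n = 1, E = −(0.0592/1) log([Au⁺]ₐₙ/[Au⁺]꜀ₐₜ) = −(0.0592/1) log(0.0417/1.74) = −(0.0592/1)(-1.620) = +0.096 V.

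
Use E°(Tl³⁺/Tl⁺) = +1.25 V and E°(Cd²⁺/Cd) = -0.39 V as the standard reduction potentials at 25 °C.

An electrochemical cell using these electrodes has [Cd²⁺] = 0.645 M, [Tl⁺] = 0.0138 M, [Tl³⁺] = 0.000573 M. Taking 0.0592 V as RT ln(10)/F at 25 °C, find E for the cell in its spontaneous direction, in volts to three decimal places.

+1.605 V

Tl³⁺/Tl⁺ is the cathode (higher E°), Cd²⁺/Cd the anode: E°cell = +1.25 − (-0.39) = +1.64 V, n = 2.
Overall: Tl³⁺(aq) + Cd(s) → Tl⁺(aq) + Cd²⁺(aq)
Q = [Tl⁺]·[Cd²⁺] / ([Tl³⁺]); log Q = 1.191.
E = E° − (0.0592/n) log Q = +1.64 − (0.0592/2)(1.191) = +1.605 V.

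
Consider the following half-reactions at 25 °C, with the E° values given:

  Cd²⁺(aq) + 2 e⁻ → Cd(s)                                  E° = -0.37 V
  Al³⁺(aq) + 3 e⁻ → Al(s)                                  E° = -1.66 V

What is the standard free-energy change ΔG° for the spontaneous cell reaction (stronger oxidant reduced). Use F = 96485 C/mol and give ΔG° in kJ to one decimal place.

-746.8 kJ

Cd²⁺/Cd (E° = -0.37 V) is the cathode; Al³⁺/Al (E° = -1.66 V) is the anode, so E°cell = +1.29 V.
Balancing electrons gives n = 6 (lcm of 2 and 3).
ΔG° = −nFE° = −(6)(96485)(+1.29) = -746,794 J = -746.8 kJ.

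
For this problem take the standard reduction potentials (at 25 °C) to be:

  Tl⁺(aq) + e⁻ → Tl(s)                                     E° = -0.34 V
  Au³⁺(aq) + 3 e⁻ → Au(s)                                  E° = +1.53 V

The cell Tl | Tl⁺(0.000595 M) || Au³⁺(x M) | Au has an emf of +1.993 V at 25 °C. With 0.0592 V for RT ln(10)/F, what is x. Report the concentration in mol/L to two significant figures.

0.00036 M

Au³⁺/Au is the cathode, Tl⁺/Tl the anode: E°cell = +1.87 V, n = 3.
Overall reaction: Au³⁺(aq) + 3 Tl(s) → Au(s) + 3 Tl⁺(aq); Q = [Tl⁺]^3/[Au³⁺]^1.
From E = E° − (0.0592/n) log Q: log Q = (E° − E)·n/0.0592 = (+1.87 − (+1.993))·3/0.0592 = -6.2331.
So 1·log[Au³⁺] = 3·log(0.000595) − log Q = -9.6764 − (-6.2331) = -3.4433; [Au³⁺] = 10^(-3.4433) ≈ 0.00036 M.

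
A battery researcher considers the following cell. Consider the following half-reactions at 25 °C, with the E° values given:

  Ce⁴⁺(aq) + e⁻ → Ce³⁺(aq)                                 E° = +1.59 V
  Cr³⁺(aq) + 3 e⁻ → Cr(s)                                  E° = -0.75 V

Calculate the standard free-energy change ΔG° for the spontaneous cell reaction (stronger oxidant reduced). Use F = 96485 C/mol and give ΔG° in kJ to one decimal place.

Ce⁴⁺/Ce³⁺ (E° = +1.59 V) is the cathode; Cr³⁺/Cr (E° = -0.75 V) is the anode, so E°cell = +2.34 V.
Balancing electrons gives n = 3 (lcm of 1 and 3).
ΔG° = −nFE° = −(3)(96485)(+2.34) = -677,325 J = -677.3 kJ.

-677.3 kJ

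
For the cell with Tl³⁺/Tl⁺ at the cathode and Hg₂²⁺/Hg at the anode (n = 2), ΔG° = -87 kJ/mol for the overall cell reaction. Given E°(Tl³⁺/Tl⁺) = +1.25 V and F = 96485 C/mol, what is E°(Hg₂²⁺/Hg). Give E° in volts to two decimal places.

E°cell = −ΔG°/(nF) = −(-87×10³)/((2)(96485)) = +0.451 V.
Since Tl³⁺/Tl⁺ is the cathode and Hg₂²⁺/Hg the anode, E°cell = E°(Tl³⁺/Tl⁺) − E°(Hg₂²⁺/Hg).
So E°(Hg₂²⁺/Hg) = E°(Tl³⁺/Tl⁺) − E°cell = (+1.25) − (+0.451) = +0.80 V.

+0.80 V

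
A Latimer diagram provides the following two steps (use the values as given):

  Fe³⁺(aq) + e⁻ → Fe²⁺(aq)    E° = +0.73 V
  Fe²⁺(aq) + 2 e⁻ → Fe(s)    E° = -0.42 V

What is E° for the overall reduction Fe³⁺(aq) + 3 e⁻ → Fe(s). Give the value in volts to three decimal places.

-0.037 V

Since ΔG° = −nFE° is additive over sequential reductions, n₃E°₃ = n₁E°₁ + n₂E°₂.
E°₃ = (1×+0.73 + 2×-0.42) / 3 = (-0.110) / 3 = -0.037 V.
E° values themselves are not directly additive — weighting by electron count is essential.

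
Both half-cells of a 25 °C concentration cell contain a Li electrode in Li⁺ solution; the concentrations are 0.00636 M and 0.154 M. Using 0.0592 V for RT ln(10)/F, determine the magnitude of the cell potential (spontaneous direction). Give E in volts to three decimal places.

For a concentration cell E°cell = 0. The 0.154 M side is the cathode (reduction is favoured where [Li⁺] is higher).
With n = 1, E = −(0.0592/1) log([Li⁺]ₐₙ/[Li⁺]꜀ₐₜ) = −(0.0592/1) log(0.00636/0.154) = −(0.0592/1)(-1.384) = +0.082 V.

+0.082 V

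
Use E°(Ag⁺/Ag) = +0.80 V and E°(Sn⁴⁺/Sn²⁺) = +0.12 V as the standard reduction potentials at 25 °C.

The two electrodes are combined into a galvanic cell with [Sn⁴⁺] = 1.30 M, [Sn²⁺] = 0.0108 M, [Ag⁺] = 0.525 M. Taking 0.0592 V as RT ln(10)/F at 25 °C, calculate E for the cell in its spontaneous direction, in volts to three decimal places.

Ag⁺/Ag is the cathode (higher E°), Sn⁴⁺/Sn²⁺ the anode: E°cell = +0.80 − (+0.12) = +0.68 V, n = 2.
Overall: 2 Ag⁺(aq) + Sn²⁺(aq) → 2 Ag(s) + Sn⁴⁺(aq)
Q = [Sn⁴⁺] / ([Ag⁺]^2·[Sn²⁺]); log Q = 2.640.
E = E° − (0.0592/n) log Q = +0.68 − (0.0592/2)(2.640) = +0.602 V.

+0.602 V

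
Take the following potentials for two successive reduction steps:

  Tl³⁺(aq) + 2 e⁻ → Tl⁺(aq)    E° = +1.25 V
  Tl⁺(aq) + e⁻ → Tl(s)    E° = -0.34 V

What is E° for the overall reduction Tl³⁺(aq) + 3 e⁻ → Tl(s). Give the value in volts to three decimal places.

+0.720 V

Since ΔG° = −nFE° is additive over sequential reductions, n₃E°₃ = n₁E°₁ + n₂E°₂.
E°₃ = (2×+1.25 + 1×-0.34) / 3 = (+2.160) / 3 = +0.720 V.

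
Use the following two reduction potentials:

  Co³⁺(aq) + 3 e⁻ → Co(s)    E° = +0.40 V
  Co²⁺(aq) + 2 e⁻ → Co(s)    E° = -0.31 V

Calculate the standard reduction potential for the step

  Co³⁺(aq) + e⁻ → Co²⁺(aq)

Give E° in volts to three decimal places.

+1.820 V

Sequential free energies add, so n₃E°₃ = n₁E°₁ + n₂E°₂.
With n₃ = 3, and the known step contributing 2×(-0.31) V, the unknown satisfies 1·E° = 3×(+0.40) − 2×(-0.31) = +1.820.
E° = +1.820 / 1 = +1.820 V.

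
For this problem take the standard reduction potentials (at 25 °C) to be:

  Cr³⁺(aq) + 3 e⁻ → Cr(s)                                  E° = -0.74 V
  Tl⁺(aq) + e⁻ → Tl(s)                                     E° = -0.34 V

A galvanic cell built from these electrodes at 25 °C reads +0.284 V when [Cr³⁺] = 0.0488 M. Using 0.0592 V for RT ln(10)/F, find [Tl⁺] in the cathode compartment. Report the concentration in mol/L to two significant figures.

Tl⁺/Tl is the cathode, Cr³⁺/Cr the anode: E°cell = +0.40 V, n = 3.
Overall reaction: 3 Tl⁺(aq) + Cr(s) → 3 Tl(s) + Cr³⁺(aq); Q = [Cr³⁺]^1/[Tl⁺]^3.
From E = E° − (0.0592/n) log Q: log Q = (E° − E)·n/0.0592 = (+0.40 − (+0.284))·3/0.0592 = 5.8784.
So 3·log[Tl⁺] = 1·log(0.0488) − log Q = -1.3116 − (5.8784) = -7.1900; log[Tl⁺] = -7.1900 / 3 = -2.3967; [Tl⁺] = 10^(-2.3967) ≈ 0.0040 M.

0.0040 M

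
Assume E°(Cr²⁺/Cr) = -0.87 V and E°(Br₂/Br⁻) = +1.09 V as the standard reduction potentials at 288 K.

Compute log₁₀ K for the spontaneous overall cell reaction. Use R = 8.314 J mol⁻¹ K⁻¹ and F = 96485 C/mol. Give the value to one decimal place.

68.6

Cathode: Br₂/Br⁻; anode: Cr²⁺/Cr. E°cell = (+1.09) − (-0.87) = +1.96 V, with n = 2.
ΔG° = −nFE° = −RT ln K, so ln K = nFE°/(RT) = (2)(96485)(+1.96) / ((8.314)(288)) = 157.959.
log₁₀ K = 157.959 / ln 10 = 68.6.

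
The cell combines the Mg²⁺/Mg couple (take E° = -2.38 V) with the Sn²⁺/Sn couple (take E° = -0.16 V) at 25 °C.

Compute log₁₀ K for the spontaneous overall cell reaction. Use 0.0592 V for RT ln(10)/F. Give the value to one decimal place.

75.0

Cathode: Sn²⁺/Sn; anode: Mg²⁺/Mg. E°cell = +2.22 V, n = 2.
log K = nE°cell / 0.0592 = (2)(+2.22) / 0.0592 = 75.0.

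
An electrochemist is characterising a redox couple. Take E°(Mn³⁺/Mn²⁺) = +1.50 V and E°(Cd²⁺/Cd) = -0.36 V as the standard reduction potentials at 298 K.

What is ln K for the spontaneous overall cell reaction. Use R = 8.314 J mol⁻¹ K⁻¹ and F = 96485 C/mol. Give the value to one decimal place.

Cathode: Mn³⁺/Mn²⁺; anode: Cd²⁺/Cd. E°cell = (+1.50) − (-0.36) = +1.86 V, with n = 2.
ΔG° = −nFE° = −RT ln K, so ln K = nFE°/(RT) = (2)(96485)(+1.86) / ((8.314)(298)) = 144.869.

144.9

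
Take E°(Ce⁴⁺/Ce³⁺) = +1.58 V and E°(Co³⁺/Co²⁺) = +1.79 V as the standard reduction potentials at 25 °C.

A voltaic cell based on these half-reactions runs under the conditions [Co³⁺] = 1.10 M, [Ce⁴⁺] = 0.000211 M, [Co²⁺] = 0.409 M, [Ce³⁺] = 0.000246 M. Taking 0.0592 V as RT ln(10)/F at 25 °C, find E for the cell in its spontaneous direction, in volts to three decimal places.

+0.239 V

Co³⁺/Co²⁺ is the cathode (higher E°), Ce⁴⁺/Ce³⁺ the anode: E°cell = +1.79 − (+1.58) = +0.21 V, n = 1.
Overall: Co³⁺(aq) + Ce³⁺(aq) → Co²⁺(aq) + Ce⁴⁺(aq)
Q = [Co²⁺]·[Ce⁴⁺] / ([Co³⁺]·[Ce³⁺]); log Q = -0.496.
E = E° − (0.0592/n) log Q = +0.21 − (0.0592/1)(-0.496) = +0.239 V.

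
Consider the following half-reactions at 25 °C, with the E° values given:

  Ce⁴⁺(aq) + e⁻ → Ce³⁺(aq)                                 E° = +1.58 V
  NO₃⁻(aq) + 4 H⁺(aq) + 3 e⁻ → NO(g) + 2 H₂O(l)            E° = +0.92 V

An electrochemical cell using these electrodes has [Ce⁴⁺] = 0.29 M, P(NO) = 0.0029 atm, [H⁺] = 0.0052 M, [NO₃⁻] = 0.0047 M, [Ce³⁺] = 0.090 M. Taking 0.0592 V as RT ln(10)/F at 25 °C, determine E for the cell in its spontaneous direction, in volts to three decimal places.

Ce⁴⁺/Ce³⁺ is the cathode (higher E°), NO₃⁻/NO the anode: E°cell = +1.58 − (+0.92) = +0.66 V, n = 3.
Overall: 3 Ce⁴⁺(aq) + NO(g) + 2 H₂O(l) → 3 Ce³⁺(aq) + NO₃⁻(aq) + 4 H⁺(aq)
Q = [Ce³⁺]^3·[NO₃⁻]·[H⁺]^4 / ([Ce⁴⁺]^3·P(NO)); log Q = -10.451.
E = E° − (0.0592/n) log Q = +0.66 − (0.0592/3)(-10.451) = +0.866 V.

+0.866 V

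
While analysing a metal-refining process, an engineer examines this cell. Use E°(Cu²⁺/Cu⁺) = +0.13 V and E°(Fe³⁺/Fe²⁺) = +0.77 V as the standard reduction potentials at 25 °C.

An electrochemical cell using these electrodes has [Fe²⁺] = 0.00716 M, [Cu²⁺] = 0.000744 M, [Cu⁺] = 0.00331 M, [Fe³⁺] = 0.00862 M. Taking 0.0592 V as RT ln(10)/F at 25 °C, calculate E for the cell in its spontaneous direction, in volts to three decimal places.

Fe³⁺/Fe²⁺ is the cathode (higher E°), Cu²⁺/Cu⁺ the anode: E°cell = +0.77 − (+0.13) = +0.64 V, n = 1.
Overall: Fe³⁺(aq) + Cu⁺(aq) → Fe²⁺(aq) + Cu²⁺(aq)
Q = [Fe²⁺]·[Cu²⁺] / ([Fe³⁺]·[Cu⁺]); log Q = -0.729.
E = E° − (0.0592/n) log Q = +0.64 − (0.0592/1)(-0.729) = +0.683 V.

+0.683 V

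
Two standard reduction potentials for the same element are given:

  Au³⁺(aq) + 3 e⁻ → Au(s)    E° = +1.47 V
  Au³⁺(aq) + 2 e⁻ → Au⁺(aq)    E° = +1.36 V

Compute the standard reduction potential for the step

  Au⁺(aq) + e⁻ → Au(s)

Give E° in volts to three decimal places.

Sequential free energies add, so n₃E°₃ = n₁E°₁ + n₂E°₂.
With n₃ = 3, and the known step contributing 2×(+1.36) V, the unknown satisfies 1·E° = 3×(+1.47) − 2×(+1.36) = +1.690.
E° = +1.690 / 1 = +1.690 V.

+1.690 V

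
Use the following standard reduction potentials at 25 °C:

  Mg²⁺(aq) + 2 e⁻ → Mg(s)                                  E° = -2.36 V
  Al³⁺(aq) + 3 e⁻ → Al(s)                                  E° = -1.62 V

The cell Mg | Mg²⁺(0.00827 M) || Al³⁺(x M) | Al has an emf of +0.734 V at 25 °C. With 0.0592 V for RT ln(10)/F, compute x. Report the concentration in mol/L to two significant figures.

0.00037 M

Al³⁺/Al is the cathode, Mg²⁺/Mg the anode: E°cell = +0.74 V, n = 6.
Overall reaction: 2 Al³⁺(aq) + 3 Mg(s) → 2 Al(s) + 3 Mg²⁺(aq); Q = [Mg²⁺]^3/[Al³⁺]^2.
From E = E° − (0.0592/n) log Q: log Q = (E° − E)·n/0.0592 = (+0.74 − (+0.734))·6/0.0592 = 0.6081.
So 2·log[Al³⁺] = 3·log(0.00827) − log Q = -6.2475 − (0.6081) = -6.8556; log[Al³⁺] = -6.8556 / 2 = -3.4278; [Al³⁺] = 10^(-3.4278) ≈ 0.00037 M.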